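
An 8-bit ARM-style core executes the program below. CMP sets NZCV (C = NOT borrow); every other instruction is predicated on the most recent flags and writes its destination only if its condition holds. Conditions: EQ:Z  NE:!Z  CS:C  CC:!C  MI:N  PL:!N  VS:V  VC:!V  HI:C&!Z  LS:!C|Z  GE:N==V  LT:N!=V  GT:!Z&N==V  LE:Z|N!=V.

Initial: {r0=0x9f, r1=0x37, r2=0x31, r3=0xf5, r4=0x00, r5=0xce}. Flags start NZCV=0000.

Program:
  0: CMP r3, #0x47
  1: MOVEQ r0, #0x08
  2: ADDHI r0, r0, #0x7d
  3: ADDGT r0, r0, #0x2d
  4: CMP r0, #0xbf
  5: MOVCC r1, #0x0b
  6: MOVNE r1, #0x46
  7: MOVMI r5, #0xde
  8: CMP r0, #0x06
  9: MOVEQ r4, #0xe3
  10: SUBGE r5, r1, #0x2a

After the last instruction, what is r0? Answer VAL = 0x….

0: ✓ CMP  NZCV=1010
1: · MOVEQ
2: ✓ ADDHI  r0←0x1c
3: · ADDGT
4: ✓ CMP  NZCV=0000
5: ✓ MOVCC  r1←0x0b
6: ✓ MOVNE  r1←0x46
7: · MOVMI
8: ✓ CMP  NZCV=0010
9: · MOVEQ
10: ✓ SUBGE  r5←0x1c

VAL = 0x1c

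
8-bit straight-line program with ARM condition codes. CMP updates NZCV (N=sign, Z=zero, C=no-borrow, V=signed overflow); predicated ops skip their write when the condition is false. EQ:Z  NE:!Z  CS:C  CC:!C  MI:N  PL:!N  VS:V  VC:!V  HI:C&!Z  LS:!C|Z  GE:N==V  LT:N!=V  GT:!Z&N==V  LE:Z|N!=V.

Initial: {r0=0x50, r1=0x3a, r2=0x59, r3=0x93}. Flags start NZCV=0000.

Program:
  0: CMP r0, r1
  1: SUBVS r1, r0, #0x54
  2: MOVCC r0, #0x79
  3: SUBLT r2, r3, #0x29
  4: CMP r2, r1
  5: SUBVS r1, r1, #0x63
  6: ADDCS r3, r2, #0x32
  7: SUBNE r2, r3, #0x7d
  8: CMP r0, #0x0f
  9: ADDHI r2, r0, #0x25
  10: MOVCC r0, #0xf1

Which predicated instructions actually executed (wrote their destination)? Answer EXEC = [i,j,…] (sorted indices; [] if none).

[0] flags=0010 → (cmp)
[1] flags=0010 VS?F → skip
[2] flags=0010 CC?F → skip
[3] flags=0010 LT?F → skip
[4] flags=0010 → (cmp)
[5] flags=0010 VS?F → skip
[6] flags=0010 CS?T → r3=0x8b
[7] flags=0010 NE?T → r2=0x0e
[8] flags=0010 → (cmp)
[9] flags=0010 HI?T → r2=0x75
[10] flags=0010 CC?F → skip

EXEC = [6,7,9]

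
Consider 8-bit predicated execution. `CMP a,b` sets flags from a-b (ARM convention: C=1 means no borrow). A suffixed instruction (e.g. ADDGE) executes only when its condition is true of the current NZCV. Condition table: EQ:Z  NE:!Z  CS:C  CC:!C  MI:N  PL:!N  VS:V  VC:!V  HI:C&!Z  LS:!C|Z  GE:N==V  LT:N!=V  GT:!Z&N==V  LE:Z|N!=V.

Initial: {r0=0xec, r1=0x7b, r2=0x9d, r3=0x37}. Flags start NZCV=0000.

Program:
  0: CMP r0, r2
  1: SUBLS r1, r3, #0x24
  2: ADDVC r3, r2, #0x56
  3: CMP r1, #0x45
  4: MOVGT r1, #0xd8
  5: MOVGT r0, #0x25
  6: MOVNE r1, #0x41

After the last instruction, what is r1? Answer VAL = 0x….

0: ✓ CMP  NZCV=0010
1: · SUBLS
2: ✓ ADDVC  r3←0xf3
3: ✓ CMP  NZCV=0010
4: ✓ MOVGT  r1←0xd8
5: ✓ MOVGT  r0←0x25
6: ✓ MOVNE  r1←0x41

VAL = 0x41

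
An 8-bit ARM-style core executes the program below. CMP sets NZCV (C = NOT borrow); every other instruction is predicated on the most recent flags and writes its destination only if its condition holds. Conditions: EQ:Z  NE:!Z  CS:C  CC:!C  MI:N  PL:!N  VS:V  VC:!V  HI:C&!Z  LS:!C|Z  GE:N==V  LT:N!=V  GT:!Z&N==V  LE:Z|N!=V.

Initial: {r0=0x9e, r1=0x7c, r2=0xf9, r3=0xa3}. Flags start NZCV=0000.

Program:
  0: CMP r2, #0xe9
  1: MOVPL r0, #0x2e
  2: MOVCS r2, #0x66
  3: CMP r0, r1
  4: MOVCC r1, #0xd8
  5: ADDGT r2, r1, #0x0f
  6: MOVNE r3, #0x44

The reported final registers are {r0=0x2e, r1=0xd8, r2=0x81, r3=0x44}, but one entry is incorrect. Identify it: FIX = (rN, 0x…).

FIX = (r2, 0x66)

[0] flags=0010 → (cmp)
[1] flags=0010 PL?T → r0=0x2e
[2] flags=0010 CS?T → r2=0x66
[3] flags=1000 → (cmp)
[4] flags=1000 CC?T → r1=0xd8
[5] flags=1000 GT?F → skip
[6] flags=1000 NE?T → r3=0x44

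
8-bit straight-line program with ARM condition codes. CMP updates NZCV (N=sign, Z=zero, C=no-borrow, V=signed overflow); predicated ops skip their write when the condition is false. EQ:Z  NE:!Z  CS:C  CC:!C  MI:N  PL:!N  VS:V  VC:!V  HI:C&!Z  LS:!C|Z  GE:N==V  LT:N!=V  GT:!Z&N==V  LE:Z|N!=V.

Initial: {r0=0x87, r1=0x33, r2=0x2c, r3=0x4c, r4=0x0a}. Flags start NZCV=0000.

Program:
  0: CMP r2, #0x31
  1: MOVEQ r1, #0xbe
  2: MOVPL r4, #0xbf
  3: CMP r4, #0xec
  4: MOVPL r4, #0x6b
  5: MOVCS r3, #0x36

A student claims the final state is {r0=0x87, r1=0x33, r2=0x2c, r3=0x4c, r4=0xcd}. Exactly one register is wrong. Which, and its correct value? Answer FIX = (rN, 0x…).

0: ✓ CMP  NZCV=1000
1: · MOVEQ
2: · MOVPL
3: ✓ CMP  NZCV=0000
4: ✓ MOVPL  r4←0x6b
5: · MOVCS

FIX = (r4, 0x6b)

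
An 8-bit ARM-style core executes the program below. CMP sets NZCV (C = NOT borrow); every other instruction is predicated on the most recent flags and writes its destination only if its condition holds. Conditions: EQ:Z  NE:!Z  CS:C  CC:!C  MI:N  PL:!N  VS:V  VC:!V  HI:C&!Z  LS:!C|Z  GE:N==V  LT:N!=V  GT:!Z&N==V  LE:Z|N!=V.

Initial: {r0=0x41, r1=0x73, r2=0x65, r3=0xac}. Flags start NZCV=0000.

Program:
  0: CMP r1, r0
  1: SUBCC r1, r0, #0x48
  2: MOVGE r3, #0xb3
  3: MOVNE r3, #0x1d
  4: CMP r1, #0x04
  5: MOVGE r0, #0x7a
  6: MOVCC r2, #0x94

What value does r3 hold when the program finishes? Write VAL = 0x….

VAL = 0x1d

[0] flags=0010 → (cmp)
[1] flags=0010 CC?F → skip
[2] flags=0010 GE?T → r3=0xb3
[3] flags=0010 NE?T → r3=0x1d
[4] flags=0010 → (cmp)
[5] flags=0010 GE?T → r0=0x7a
[6] flags=0010 CC?F → skip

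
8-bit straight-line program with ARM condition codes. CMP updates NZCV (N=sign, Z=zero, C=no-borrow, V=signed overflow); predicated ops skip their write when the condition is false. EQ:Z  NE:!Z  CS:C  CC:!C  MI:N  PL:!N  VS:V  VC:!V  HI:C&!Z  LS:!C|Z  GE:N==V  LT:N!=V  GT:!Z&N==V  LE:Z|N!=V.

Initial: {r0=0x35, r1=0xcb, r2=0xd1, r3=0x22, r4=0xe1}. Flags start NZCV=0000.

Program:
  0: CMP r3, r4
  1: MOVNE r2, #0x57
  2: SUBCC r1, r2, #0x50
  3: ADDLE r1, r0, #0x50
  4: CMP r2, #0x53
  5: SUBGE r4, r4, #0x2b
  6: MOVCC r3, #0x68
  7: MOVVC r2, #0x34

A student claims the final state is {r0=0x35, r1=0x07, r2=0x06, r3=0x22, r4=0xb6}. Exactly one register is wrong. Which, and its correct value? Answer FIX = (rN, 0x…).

FIX = (r2, 0x34)

0: ✓ CMP  NZCV=0000
1: ✓ MOVNE  r2←0x57
2: ✓ SUBCC  r1←0x07
3: · ADDLE
4: ✓ CMP  NZCV=0010
5: ✓ SUBGE  r4←0xb6
6: · MOVCC
7: ✓ MOVVC  r2←0x34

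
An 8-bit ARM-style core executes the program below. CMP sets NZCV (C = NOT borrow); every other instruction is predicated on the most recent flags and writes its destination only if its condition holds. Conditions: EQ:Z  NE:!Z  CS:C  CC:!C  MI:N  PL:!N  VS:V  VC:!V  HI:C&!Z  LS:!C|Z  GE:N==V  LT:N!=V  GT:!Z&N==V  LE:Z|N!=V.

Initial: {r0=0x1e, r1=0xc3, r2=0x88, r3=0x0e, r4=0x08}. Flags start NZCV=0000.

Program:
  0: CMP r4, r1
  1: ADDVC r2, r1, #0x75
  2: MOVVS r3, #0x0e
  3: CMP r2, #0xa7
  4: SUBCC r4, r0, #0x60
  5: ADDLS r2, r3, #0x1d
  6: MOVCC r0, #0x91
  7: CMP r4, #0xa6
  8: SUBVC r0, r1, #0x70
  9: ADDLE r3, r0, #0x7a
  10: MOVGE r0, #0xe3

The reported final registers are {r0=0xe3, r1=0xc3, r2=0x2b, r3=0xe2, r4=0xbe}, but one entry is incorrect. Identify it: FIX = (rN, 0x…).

FIX = (r3, 0x0e)

0: ✓ CMP  NZCV=0000
1: ✓ ADDVC  r2←0x38
2: · MOVVS
3: ✓ CMP  NZCV=1001
4: ✓ SUBCC  r4←0xbe
5: ✓ ADDLS  r2←0x2b
6: ✓ MOVCC  r0←0x91
7: ✓ CMP  NZCV=0010
8: ✓ SUBVC  r0←0x53
9: · ADDLE
10: ✓ MOVGE  r0←0xe3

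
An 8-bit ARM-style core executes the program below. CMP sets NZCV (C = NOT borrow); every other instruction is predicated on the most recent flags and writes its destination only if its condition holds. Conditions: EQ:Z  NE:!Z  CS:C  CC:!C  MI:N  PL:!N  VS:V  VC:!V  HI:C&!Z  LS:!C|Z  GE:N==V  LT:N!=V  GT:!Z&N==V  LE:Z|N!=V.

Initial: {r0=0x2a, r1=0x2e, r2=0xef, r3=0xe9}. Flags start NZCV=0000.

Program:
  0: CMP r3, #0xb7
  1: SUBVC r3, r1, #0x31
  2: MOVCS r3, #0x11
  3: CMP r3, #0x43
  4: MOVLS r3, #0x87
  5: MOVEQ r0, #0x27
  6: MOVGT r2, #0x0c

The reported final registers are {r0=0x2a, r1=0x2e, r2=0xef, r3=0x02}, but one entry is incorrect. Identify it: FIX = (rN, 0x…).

0: ✓ CMP  NZCV=0010
1: ✓ SUBVC  r3←0xfd
2: ✓ MOVCS  r3←0x11
3: ✓ CMP  NZCV=1000
4: ✓ MOVLS  r3←0x87
5: · MOVEQ
6: · MOVGT

FIX = (r3, 0x87)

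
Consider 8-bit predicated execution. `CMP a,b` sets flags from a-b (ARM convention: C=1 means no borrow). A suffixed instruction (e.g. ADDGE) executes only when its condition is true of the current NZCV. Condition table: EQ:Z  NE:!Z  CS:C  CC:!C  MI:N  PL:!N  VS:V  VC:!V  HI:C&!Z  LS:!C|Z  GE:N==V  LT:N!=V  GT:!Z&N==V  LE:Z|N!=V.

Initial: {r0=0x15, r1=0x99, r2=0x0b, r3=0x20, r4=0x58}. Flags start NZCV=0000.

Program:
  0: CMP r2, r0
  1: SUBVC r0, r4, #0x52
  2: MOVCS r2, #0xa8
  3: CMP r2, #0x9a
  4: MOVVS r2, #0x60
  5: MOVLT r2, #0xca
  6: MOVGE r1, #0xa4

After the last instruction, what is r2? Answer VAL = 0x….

[0] flags=1000 → (cmp)
[1] flags=1000 VC?T → r0=0x06
[2] flags=1000 CS?F → skip
[3] flags=0000 → (cmp)
[4] flags=0000 VS?F → skip
[5] flags=0000 LT?F → skip
[6] flags=0000 GE?T → r1=0xa4

VAL = 0x0b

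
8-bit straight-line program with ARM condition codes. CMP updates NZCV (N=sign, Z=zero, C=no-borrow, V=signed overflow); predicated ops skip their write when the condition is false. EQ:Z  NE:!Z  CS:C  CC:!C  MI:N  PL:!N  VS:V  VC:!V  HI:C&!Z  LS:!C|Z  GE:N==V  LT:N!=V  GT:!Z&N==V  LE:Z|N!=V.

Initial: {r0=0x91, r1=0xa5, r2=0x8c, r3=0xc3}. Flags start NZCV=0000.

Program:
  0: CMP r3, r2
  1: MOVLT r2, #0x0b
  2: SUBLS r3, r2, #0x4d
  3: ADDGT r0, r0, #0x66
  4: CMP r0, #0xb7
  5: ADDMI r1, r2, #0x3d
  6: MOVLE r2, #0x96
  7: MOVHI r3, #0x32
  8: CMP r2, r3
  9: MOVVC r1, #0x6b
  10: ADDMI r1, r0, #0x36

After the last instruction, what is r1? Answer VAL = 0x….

0: ✓ CMP  NZCV=0010
1: · MOVLT
2: · SUBLS
3: ✓ ADDGT  r0←0xf7
4: ✓ CMP  NZCV=0010
5: · ADDMI
6: · MOVLE
7: ✓ MOVHI  r3←0x32
8: ✓ CMP  NZCV=0011
9: · MOVVC
10: · ADDMI

VAL = 0xa5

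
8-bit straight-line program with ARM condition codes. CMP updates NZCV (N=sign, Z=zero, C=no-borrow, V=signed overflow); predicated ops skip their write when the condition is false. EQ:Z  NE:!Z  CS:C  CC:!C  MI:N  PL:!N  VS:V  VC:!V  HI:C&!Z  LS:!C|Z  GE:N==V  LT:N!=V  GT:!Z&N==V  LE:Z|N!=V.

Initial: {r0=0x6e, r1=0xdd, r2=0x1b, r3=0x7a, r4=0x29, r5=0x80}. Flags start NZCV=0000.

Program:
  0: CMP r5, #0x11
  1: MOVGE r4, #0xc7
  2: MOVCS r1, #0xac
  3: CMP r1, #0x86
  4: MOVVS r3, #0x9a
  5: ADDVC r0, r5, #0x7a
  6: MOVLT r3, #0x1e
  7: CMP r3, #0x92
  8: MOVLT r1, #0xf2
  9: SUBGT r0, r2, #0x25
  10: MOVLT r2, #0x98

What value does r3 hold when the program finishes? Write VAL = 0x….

VAL = 0x7a

[0] flags=0011 → (cmp)
[1] flags=0011 GE?F → skip
[2] flags=0011 CS?T → r1=0xac
[3] flags=0010 → (cmp)
[4] flags=0010 VS?F → skip
[5] flags=0010 VC?T → r0=0xfa
[6] flags=0010 LT?F → skip
[7] flags=1001 → (cmp)
[8] flags=1001 LT?F → skip
[9] flags=1001 GT?T → r0=0xf6
[10] flags=1001 LT?F → skip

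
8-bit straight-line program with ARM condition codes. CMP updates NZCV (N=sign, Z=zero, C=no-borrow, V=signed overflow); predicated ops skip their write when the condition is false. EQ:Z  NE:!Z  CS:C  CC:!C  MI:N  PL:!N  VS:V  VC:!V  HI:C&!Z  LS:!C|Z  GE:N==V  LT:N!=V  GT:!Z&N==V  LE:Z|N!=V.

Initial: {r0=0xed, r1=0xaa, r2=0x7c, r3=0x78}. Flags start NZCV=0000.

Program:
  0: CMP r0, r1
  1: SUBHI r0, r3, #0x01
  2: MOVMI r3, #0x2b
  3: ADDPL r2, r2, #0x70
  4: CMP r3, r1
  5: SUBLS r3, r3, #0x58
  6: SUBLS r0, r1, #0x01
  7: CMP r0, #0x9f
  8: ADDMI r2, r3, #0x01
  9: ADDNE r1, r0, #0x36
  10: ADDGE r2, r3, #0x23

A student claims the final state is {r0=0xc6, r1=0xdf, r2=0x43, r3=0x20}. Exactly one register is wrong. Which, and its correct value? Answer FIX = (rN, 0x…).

FIX = (r0, 0xa9)

[0] flags=0010 → (cmp)
[1] flags=0010 HI?T → r0=0x77
[2] flags=0010 MI?F → skip
[3] flags=0010 PL?T → r2=0xec
[4] flags=1001 → (cmp)
[5] flags=1001 LS?T → r3=0x20
[6] flags=1001 LS?T → r0=0xa9
[7] flags=0010 → (cmp)
[8] flags=0010 MI?F → skip
[9] flags=0010 NE?T → r1=0xdf
[10] flags=0010 GE?T → r2=0x43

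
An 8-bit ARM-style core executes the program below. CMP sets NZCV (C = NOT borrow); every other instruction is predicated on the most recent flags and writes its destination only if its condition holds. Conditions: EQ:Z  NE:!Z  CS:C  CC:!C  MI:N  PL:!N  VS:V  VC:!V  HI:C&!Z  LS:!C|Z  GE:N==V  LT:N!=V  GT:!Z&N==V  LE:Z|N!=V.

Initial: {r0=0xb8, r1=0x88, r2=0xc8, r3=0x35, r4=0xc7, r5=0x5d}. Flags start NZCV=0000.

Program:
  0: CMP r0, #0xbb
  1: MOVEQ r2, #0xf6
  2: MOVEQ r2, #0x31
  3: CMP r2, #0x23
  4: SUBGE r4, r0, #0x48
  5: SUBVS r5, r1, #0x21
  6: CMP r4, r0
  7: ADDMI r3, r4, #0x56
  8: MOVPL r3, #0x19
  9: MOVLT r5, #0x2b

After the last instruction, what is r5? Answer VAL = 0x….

0: ✓ CMP  NZCV=1000
1: · MOVEQ
2: · MOVEQ
3: ✓ CMP  NZCV=1010
4: · SUBGE
5: · SUBVS
6: ✓ CMP  NZCV=0010
7: · ADDMI
8: ✓ MOVPL  r3←0x19
9: · MOVLT

VAL = 0x5d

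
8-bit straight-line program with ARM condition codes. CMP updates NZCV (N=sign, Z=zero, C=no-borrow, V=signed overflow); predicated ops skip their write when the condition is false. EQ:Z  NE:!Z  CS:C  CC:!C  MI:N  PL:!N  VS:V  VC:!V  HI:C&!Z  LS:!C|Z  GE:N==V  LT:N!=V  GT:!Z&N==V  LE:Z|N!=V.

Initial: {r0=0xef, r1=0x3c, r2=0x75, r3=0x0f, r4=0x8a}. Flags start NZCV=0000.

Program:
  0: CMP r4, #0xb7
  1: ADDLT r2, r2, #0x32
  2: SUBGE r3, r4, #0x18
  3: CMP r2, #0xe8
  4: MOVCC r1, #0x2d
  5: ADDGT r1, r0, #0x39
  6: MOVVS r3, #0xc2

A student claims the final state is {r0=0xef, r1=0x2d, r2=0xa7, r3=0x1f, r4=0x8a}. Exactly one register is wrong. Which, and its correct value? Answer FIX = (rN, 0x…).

[0] flags=1000 → (cmp)
[1] flags=1000 LT?T → r2=0xa7
[2] flags=1000 GE?F → skip
[3] flags=1000 → (cmp)
[4] flags=1000 CC?T → r1=0x2d
[5] flags=1000 GT?F → skip
[6] flags=1000 VS?F → skip

FIX = (r3, 0x0f)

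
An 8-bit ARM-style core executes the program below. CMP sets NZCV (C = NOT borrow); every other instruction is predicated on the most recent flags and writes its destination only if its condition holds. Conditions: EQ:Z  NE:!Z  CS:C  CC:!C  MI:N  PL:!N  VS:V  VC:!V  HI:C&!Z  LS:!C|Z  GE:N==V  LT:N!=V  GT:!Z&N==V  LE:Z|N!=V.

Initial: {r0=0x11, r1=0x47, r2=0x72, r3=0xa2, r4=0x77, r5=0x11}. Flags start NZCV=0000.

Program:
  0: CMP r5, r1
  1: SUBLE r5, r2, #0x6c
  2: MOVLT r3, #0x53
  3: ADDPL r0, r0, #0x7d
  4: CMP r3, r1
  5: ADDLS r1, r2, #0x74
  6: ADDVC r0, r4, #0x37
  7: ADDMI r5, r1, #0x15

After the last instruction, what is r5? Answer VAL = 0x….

[0] flags=1000 → (cmp)
[1] flags=1000 LE?T → r5=0x06
[2] flags=1000 LT?T → r3=0x53
[3] flags=1000 PL?F → skip
[4] flags=0010 → (cmp)
[5] flags=0010 LS?F → skip
[6] flags=0010 VC?T → r0=0xae
[7] flags=0010 MI?F → skip

VAL = 0x06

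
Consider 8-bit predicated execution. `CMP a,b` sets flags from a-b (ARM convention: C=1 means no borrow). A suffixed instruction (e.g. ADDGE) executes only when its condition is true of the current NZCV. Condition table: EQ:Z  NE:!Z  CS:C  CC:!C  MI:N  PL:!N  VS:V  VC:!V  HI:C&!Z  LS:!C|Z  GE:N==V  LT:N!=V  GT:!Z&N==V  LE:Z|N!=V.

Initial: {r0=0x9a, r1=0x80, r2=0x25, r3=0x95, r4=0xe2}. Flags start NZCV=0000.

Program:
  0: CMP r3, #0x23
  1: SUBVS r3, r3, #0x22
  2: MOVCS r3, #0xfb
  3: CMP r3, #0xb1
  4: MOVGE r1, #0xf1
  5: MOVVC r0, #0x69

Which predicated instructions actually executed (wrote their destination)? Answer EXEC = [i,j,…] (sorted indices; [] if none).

EXEC = [1,2,4,5]

[0] flags=0011 → (cmp)
[1] flags=0011 VS?T → r3=0x73
[2] flags=0011 CS?T → r3=0xfb
[3] flags=0010 → (cmp)
[4] flags=0010 GE?T → r1=0xf1
[5] flags=0010 VC?T → r0=0x69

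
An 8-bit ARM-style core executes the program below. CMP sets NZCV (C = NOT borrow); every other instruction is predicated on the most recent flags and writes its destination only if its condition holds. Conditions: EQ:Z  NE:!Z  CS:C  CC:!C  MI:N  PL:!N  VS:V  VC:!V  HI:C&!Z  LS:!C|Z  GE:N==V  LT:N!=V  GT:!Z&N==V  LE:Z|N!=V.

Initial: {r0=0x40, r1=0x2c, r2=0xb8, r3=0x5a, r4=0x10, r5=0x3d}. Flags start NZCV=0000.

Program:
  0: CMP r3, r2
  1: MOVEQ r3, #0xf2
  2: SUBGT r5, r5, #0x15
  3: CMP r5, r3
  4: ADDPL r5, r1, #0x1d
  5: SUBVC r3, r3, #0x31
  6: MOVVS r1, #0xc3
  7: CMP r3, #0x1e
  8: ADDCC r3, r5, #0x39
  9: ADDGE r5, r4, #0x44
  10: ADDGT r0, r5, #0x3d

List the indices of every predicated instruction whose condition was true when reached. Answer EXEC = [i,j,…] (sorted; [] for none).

EXEC = [2,5,9,10]

0: ✓ CMP  NZCV=1001
1: · MOVEQ
2: ✓ SUBGT  r5←0x28
3: ✓ CMP  NZCV=1000
4: · ADDPL
5: ✓ SUBVC  r3←0x29
6: · MOVVS
7: ✓ CMP  NZCV=0010
8: · ADDCC
9: ✓ ADDGE  r5←0x54
10: ✓ ADDGT  r0←0x91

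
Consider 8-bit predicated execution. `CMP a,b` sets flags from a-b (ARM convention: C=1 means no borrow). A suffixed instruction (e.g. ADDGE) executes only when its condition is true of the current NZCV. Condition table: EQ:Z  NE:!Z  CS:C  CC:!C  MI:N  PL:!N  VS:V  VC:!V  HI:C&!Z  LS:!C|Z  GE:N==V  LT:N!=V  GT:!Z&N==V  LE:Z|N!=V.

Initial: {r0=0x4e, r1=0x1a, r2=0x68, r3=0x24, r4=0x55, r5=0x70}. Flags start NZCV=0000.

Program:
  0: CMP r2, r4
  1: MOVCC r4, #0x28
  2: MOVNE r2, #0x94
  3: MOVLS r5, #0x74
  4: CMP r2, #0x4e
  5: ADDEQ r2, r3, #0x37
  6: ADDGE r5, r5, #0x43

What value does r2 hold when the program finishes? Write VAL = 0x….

VAL = 0x94

[0] flags=0010 → (cmp)
[1] flags=0010 CC?F → skip
[2] flags=0010 NE?T → r2=0x94
[3] flags=0010 LS?F → skip
[4] flags=0011 → (cmp)
[5] flags=0011 EQ?F → skip
[6] flags=0011 GE?F → skip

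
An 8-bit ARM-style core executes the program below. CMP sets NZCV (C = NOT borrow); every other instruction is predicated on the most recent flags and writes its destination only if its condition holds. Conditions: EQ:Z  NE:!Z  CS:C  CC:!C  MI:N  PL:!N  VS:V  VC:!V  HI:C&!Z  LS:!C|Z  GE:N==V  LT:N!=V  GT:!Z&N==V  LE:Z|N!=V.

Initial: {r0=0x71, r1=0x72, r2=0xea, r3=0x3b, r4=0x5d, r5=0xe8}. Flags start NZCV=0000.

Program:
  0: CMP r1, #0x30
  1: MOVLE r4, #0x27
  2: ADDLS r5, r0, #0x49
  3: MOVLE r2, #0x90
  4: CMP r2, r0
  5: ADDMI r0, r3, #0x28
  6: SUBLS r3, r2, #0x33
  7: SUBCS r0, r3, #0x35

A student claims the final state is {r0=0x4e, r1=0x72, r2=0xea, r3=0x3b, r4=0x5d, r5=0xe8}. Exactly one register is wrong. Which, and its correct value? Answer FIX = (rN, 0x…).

FIX = (r0, 0x06)

[0] flags=0010 → (cmp)
[1] flags=0010 LE?F → skip
[2] flags=0010 LS?F → skip
[3] flags=0010 LE?F → skip
[4] flags=0011 → (cmp)
[5] flags=0011 MI?F → skip
[6] flags=0011 LS?F → skip
[7] flags=0011 CS?T → r0=0x06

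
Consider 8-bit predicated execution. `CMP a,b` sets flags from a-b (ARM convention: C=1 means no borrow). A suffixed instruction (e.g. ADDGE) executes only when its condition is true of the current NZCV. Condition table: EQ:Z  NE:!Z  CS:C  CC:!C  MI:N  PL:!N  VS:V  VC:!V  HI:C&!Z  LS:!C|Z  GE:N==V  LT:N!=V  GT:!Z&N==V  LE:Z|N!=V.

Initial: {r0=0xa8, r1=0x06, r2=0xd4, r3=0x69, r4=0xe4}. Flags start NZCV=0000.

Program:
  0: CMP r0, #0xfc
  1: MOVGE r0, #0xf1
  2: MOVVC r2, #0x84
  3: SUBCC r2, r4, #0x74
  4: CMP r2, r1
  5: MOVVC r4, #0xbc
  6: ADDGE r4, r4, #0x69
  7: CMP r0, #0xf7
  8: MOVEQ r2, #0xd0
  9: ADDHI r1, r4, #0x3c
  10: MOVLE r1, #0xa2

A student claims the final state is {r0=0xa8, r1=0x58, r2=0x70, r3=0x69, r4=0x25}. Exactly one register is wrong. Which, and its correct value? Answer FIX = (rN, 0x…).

FIX = (r1, 0xa2)

[0] flags=1000 → (cmp)
[1] flags=1000 GE?F → skip
[2] flags=1000 VC?T → r2=0x84
[3] flags=1000 CC?T → r2=0x70
[4] flags=0010 → (cmp)
[5] flags=0010 VC?T → r4=0xbc
[6] flags=0010 GE?T → r4=0x25
[7] flags=1000 → (cmp)
[8] flags=1000 EQ?F → skip
[9] flags=1000 HI?F → skip
[10] flags=1000 LE?T → r1=0xa2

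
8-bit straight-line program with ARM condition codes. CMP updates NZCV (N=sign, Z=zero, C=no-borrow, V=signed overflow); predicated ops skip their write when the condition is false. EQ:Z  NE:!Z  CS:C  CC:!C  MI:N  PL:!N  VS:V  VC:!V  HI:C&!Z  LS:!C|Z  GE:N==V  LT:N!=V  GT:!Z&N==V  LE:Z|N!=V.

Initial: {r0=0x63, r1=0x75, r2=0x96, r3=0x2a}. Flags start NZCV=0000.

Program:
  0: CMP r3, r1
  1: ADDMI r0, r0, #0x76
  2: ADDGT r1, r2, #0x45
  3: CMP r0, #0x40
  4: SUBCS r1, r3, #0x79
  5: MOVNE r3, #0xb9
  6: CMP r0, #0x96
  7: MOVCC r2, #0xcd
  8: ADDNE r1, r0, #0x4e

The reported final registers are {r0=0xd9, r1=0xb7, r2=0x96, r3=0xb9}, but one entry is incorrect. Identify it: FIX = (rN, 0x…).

[0] flags=1000 → (cmp)
[1] flags=1000 MI?T → r0=0xd9
[2] flags=1000 GT?F → skip
[3] flags=1010 → (cmp)
[4] flags=1010 CS?T → r1=0xb1
[5] flags=1010 NE?T → r3=0xb9
[6] flags=0010 → (cmp)
[7] flags=0010 CC?F → skip
[8] flags=0010 NE?T → r1=0x27

FIX = (r1, 0x27)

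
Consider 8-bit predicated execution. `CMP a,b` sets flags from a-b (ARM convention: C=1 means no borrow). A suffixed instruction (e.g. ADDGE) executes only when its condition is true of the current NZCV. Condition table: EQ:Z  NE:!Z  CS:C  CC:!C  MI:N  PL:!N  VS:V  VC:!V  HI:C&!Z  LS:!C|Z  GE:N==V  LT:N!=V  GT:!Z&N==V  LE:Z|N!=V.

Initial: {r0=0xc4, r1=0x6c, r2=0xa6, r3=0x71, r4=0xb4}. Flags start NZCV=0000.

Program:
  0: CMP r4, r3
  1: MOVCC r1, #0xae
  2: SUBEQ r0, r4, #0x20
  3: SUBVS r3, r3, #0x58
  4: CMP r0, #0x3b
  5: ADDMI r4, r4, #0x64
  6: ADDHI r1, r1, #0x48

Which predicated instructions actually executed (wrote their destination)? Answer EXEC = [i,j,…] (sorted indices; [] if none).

EXEC = [3,5,6]

[0] flags=0011 → (cmp)
[1] flags=0011 CC?F → skip
[2] flags=0011 EQ?F → skip
[3] flags=0011 VS?T → r3=0x19
[4] flags=1010 → (cmp)
[5] flags=1010 MI?T → r4=0x18
[6] flags=1010 HI?T → r1=0xb4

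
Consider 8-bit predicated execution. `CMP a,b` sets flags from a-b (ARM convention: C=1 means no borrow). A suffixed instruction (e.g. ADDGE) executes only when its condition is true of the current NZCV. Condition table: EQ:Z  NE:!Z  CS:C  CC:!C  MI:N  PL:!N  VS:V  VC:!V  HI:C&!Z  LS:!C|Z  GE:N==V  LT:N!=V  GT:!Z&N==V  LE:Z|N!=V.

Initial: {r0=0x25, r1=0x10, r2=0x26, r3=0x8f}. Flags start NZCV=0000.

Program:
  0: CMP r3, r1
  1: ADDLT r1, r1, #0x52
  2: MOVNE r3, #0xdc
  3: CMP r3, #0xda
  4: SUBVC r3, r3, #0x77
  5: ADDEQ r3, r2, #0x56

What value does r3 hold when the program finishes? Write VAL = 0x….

VAL = 0x65

[0] flags=0011 → (cmp)
[1] flags=0011 LT?T → r1=0x62
[2] flags=0011 NE?T → r3=0xdc
[3] flags=0010 → (cmp)
[4] flags=0010 VC?T → r3=0x65
[5] flags=0010 EQ?F → skip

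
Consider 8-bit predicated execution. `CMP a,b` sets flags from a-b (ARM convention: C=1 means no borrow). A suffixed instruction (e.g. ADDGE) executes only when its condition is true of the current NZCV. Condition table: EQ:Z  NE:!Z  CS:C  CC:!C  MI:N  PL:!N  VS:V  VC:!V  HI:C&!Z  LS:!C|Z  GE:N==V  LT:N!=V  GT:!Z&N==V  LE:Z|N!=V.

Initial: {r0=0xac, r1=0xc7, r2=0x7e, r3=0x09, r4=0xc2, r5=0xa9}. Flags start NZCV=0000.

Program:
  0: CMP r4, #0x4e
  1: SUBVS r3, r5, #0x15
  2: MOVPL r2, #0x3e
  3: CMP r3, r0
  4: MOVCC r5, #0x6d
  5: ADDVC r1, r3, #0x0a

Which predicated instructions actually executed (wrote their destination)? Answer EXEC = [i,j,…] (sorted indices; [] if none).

EXEC = [1,2,4,5]

0: ✓ CMP  NZCV=0011
1: ✓ SUBVS  r3←0x94
2: ✓ MOVPL  r2←0x3e
3: ✓ CMP  NZCV=1000
4: ✓ MOVCC  r5←0x6d
5: ✓ ADDVC  r1←0x9e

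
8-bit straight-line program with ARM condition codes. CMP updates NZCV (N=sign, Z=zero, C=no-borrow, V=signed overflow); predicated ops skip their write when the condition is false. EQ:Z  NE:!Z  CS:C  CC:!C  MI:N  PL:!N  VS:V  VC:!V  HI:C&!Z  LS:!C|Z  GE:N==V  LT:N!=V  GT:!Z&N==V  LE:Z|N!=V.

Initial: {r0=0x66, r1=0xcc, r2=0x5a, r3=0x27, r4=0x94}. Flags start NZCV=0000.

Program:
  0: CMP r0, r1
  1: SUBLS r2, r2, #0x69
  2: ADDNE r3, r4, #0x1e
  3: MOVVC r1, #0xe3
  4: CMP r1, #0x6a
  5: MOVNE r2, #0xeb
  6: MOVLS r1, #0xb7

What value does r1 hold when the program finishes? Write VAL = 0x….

VAL = 0xcc

0: ✓ CMP  NZCV=1001
1: ✓ SUBLS  r2←0xf1
2: ✓ ADDNE  r3←0xb2
3: · MOVVC
4: ✓ CMP  NZCV=0011
5: ✓ MOVNE  r2←0xeb
6: · MOVLS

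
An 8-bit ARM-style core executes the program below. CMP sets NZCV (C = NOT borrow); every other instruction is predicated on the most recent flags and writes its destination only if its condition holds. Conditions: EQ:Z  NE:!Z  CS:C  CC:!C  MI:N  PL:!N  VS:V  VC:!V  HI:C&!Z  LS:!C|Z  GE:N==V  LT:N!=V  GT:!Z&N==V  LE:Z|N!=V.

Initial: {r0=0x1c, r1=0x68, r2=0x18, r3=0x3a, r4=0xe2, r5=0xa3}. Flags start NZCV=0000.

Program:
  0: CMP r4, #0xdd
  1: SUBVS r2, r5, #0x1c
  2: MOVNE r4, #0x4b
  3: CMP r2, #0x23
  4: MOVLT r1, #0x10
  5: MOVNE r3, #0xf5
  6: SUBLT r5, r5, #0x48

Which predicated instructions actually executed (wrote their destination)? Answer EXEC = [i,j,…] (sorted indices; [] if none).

EXEC = [2,4,5,6]

[0] flags=0010 → (cmp)
[1] flags=0010 VS?F → skip
[2] flags=0010 NE?T → r4=0x4b
[3] flags=1000 → (cmp)
[4] flags=1000 LT?T → r1=0x10
[5] flags=1000 NE?T → r3=0xf5
[6] flags=1000 LT?T → r5=0x5b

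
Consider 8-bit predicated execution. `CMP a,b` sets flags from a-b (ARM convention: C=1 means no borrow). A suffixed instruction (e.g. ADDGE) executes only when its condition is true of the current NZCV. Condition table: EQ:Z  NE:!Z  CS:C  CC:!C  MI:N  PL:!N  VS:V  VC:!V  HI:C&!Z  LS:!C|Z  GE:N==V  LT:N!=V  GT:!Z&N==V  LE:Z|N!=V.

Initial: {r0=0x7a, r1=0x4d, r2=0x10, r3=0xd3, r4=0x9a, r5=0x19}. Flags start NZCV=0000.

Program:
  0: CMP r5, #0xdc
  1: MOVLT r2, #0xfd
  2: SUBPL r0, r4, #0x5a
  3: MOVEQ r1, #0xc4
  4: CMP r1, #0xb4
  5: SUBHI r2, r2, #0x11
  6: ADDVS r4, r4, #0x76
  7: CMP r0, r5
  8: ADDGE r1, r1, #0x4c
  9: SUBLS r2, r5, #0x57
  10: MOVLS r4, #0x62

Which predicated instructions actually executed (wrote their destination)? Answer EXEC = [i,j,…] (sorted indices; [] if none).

[0] flags=0000 → (cmp)
[1] flags=0000 LT?F → skip
[2] flags=0000 PL?T → r0=0x40
[3] flags=0000 EQ?F → skip
[4] flags=1001 → (cmp)
[5] flags=1001 HI?F → skip
[6] flags=1001 VS?T → r4=0x10
[7] flags=0010 → (cmp)
[8] flags=0010 GE?T → r1=0x99
[9] flags=0010 LS?F → skip
[10] flags=0010 LS?F → skip

EXEC = [2,6,8]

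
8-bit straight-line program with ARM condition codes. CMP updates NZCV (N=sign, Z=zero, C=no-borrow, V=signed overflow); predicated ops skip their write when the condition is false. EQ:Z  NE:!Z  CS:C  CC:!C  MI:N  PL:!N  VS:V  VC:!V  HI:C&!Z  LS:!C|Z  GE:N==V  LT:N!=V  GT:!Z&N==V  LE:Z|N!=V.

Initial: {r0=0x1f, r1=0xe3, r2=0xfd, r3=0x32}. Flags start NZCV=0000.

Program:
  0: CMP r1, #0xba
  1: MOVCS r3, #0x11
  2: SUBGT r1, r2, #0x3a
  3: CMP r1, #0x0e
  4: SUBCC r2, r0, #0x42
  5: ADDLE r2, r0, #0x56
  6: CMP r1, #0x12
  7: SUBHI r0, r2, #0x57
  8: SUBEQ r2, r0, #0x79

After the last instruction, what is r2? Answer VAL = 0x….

VAL = 0x75

[0] flags=0010 → (cmp)
[1] flags=0010 CS?T → r3=0x11
[2] flags=0010 GT?T → r1=0xc3
[3] flags=1010 → (cmp)
[4] flags=1010 CC?F → skip
[5] flags=1010 LE?T → r2=0x75
[6] flags=1010 → (cmp)
[7] flags=1010 HI?T → r0=0x1e
[8] flags=1010 EQ?F → skip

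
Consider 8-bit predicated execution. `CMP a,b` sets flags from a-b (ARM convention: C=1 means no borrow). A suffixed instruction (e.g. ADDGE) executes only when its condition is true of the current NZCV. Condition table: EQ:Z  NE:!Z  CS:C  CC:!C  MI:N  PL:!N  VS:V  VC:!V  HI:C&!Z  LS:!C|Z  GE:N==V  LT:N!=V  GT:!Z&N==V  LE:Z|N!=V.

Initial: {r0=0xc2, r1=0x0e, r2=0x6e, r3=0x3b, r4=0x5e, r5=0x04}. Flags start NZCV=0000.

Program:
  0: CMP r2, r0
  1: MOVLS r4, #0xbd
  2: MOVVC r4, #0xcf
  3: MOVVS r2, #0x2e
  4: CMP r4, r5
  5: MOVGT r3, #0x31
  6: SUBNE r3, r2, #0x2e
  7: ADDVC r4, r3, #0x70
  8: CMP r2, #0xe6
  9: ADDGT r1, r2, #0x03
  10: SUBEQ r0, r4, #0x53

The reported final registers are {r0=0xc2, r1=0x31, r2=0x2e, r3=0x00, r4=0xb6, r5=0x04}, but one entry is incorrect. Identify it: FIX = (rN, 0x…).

0: ✓ CMP  NZCV=1001
1: ✓ MOVLS  r4←0xbd
2: · MOVVC
3: ✓ MOVVS  r2←0x2e
4: ✓ CMP  NZCV=1010
5: · MOVGT
6: ✓ SUBNE  r3←0x00
7: ✓ ADDVC  r4←0x70
8: ✓ CMP  NZCV=0000
9: ✓ ADDGT  r1←0x31
10: · SUBEQ

FIX = (r4, 0x70)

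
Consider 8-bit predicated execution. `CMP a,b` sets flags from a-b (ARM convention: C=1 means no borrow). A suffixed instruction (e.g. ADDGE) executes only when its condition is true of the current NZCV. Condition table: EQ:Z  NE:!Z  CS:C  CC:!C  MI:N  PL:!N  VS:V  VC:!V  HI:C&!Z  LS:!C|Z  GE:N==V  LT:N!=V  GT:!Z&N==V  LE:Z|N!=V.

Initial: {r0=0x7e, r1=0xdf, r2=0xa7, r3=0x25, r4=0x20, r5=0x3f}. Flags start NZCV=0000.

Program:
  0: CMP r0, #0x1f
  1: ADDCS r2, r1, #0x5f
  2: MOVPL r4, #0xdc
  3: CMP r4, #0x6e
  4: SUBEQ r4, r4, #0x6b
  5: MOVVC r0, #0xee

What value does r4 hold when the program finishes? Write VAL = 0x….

[0] flags=0010 → (cmp)
[1] flags=0010 CS?T → r2=0x3e
[2] flags=0010 PL?T → r4=0xdc
[3] flags=0011 → (cmp)
[4] flags=0011 EQ?F → skip
[5] flags=0011 VC?F → skip

VAL = 0xdc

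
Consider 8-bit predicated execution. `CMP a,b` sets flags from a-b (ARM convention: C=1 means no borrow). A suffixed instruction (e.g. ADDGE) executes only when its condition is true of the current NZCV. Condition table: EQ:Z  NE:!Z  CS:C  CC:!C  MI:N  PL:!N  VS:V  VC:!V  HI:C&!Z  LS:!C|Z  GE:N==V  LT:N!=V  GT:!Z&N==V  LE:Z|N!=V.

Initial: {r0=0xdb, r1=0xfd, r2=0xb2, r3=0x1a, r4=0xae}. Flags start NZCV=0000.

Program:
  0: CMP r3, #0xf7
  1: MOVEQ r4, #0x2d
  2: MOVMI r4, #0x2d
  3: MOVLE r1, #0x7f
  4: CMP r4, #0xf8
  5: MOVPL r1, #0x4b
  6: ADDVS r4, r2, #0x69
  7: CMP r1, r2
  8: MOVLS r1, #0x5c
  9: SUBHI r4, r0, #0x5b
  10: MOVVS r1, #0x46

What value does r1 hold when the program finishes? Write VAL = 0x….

VAL = 0xfd

0: ✓ CMP  NZCV=0000
1: · MOVEQ
2: · MOVMI
3: · MOVLE
4: ✓ CMP  NZCV=1000
5: · MOVPL
6: · ADDVS
7: ✓ CMP  NZCV=0010
8: · MOVLS
9: ✓ SUBHI  r4←0x80
10: · MOVVS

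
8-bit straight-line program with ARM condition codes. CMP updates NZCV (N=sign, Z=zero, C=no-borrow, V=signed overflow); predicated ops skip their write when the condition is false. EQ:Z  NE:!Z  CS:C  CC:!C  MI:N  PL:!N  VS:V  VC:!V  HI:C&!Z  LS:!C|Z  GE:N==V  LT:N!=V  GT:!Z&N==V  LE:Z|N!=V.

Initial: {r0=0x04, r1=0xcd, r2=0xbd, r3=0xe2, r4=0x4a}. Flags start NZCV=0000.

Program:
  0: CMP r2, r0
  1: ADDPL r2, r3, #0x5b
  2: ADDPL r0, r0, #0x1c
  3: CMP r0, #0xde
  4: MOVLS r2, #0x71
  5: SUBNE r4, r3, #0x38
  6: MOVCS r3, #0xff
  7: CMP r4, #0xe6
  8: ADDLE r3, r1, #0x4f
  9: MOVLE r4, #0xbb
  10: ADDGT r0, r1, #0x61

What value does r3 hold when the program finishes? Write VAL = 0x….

0: ✓ CMP  NZCV=1010
1: · ADDPL
2: · ADDPL
3: ✓ CMP  NZCV=0000
4: ✓ MOVLS  r2←0x71
5: ✓ SUBNE  r4←0xaa
6: · MOVCS
7: ✓ CMP  NZCV=1000
8: ✓ ADDLE  r3←0x1c
9: ✓ MOVLE  r4←0xbb
10: · ADDGT

VAL = 0x1c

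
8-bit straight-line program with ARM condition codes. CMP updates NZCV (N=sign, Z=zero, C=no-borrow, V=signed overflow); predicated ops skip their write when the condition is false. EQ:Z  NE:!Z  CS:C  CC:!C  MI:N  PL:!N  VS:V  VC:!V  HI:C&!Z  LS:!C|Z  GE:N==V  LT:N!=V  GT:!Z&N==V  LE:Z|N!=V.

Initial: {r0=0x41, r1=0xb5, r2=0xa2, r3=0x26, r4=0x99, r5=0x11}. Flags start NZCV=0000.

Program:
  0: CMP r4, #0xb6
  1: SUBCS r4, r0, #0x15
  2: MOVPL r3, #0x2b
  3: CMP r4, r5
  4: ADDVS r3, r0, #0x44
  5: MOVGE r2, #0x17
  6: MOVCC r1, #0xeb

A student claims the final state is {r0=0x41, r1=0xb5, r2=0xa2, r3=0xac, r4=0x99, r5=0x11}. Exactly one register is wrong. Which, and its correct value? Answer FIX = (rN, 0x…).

FIX = (r3, 0x26)

[0] flags=1000 → (cmp)
[1] flags=1000 CS?F → skip
[2] flags=1000 PL?F → skip
[3] flags=1010 → (cmp)
[4] flags=1010 VS?F → skip
[5] flags=1010 GE?F → skip
[6] flags=1010 CC?F → skip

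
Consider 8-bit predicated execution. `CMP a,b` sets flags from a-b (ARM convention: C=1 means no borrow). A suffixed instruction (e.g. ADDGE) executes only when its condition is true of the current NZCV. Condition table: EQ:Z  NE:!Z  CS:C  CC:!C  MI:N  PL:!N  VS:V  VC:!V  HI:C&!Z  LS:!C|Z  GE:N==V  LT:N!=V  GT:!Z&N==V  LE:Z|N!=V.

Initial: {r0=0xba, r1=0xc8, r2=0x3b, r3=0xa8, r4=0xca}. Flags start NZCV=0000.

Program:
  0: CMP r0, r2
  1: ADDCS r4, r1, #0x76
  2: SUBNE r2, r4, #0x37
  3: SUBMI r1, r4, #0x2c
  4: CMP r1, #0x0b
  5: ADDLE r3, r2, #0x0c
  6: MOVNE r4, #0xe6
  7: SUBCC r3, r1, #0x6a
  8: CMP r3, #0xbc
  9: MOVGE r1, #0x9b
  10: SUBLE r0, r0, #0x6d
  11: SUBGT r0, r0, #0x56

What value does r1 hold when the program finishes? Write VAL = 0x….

VAL = 0x9b

[0] flags=0011 → (cmp)
[1] flags=0011 CS?T → r4=0x3e
[2] flags=0011 NE?T → r2=0x07
[3] flags=0011 MI?F → skip
[4] flags=1010 → (cmp)
[5] flags=1010 LE?T → r3=0x13
[6] flags=1010 NE?T → r4=0xe6
[7] flags=1010 CC?F → skip
[8] flags=0000 → (cmp)
[9] flags=0000 GE?T → r1=0x9b
[10] flags=0000 LE?F → skip
[11] flags=0000 GT?T → r0=0x64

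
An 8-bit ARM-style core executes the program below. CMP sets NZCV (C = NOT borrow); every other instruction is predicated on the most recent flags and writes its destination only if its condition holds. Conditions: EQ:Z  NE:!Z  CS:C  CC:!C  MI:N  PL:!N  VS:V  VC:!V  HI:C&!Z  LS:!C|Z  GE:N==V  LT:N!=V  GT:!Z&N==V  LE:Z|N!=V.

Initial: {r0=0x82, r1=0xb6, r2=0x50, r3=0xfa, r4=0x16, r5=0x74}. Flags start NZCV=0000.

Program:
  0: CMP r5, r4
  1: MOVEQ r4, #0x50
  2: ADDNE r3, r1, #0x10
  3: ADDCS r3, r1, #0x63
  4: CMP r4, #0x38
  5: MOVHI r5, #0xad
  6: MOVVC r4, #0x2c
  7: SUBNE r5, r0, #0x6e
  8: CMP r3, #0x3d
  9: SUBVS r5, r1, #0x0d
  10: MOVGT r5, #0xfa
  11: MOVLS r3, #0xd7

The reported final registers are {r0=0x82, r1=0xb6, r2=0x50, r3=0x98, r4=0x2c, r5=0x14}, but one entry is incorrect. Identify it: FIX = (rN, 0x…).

FIX = (r3, 0xd7)

[0] flags=0010 → (cmp)
[1] flags=0010 EQ?F → skip
[2] flags=0010 NE?T → r3=0xc6
[3] flags=0010 CS?T → r3=0x19
[4] flags=1000 → (cmp)
[5] flags=1000 HI?F → skip
[6] flags=1000 VC?T → r4=0x2c
[7] flags=1000 NE?T → r5=0x14
[8] flags=1000 → (cmp)
[9] flags=1000 VS?F → skip
[10] flags=1000 GT?F → skip
[11] flags=1000 LS?T → r3=0xd7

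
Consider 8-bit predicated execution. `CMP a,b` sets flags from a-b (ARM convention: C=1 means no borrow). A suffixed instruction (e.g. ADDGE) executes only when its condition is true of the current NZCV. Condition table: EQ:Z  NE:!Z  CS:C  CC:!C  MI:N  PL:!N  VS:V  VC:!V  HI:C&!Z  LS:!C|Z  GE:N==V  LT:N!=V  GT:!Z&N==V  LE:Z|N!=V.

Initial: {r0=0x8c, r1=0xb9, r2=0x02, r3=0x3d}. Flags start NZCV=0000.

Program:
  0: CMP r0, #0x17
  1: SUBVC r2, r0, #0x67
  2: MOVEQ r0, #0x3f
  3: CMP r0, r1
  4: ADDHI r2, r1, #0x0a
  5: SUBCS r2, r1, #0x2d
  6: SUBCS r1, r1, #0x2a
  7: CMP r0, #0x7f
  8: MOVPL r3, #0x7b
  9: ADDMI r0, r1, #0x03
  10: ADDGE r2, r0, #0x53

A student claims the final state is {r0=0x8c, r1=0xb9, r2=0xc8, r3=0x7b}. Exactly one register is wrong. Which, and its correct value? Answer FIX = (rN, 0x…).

FIX = (r2, 0x02)

0: ✓ CMP  NZCV=0011
1: · SUBVC
2: · MOVEQ
3: ✓ CMP  NZCV=1000
4: · ADDHI
5: · SUBCS
6: · SUBCS
7: ✓ CMP  NZCV=0011
8: ✓ MOVPL  r3←0x7b
9: · ADDMI
10: · ADDGE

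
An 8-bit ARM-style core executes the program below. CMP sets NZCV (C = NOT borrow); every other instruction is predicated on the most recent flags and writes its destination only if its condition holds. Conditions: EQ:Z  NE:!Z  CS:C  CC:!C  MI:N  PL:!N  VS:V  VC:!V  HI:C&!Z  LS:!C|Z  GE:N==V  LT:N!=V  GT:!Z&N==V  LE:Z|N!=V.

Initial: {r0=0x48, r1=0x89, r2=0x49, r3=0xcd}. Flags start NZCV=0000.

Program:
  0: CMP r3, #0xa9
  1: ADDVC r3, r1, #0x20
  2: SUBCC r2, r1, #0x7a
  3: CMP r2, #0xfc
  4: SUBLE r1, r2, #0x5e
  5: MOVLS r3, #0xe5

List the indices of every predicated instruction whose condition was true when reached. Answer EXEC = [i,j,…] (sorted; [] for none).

EXEC = [1,5]

0: ✓ CMP  NZCV=0010
1: ✓ ADDVC  r3←0xa9
2: · SUBCC
3: ✓ CMP  NZCV=0000
4: · SUBLE
5: ✓ MOVLS  r3←0xe5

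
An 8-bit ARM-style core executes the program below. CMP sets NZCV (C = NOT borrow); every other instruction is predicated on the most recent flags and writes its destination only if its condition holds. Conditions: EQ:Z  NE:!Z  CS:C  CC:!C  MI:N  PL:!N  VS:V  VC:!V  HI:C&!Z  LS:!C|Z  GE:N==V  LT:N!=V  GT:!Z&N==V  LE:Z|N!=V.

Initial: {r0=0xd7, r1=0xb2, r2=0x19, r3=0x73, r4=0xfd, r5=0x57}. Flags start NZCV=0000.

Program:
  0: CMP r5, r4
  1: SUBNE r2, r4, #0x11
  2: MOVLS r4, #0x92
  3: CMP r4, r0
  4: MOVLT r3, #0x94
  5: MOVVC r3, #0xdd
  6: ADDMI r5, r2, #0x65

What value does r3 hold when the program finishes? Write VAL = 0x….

0: ✓ CMP  NZCV=0000
1: ✓ SUBNE  r2←0xec
2: ✓ MOVLS  r4←0x92
3: ✓ CMP  NZCV=1000
4: ✓ MOVLT  r3←0x94
5: ✓ MOVVC  r3←0xdd
6: ✓ ADDMI  r5←0x51

VAL = 0xdd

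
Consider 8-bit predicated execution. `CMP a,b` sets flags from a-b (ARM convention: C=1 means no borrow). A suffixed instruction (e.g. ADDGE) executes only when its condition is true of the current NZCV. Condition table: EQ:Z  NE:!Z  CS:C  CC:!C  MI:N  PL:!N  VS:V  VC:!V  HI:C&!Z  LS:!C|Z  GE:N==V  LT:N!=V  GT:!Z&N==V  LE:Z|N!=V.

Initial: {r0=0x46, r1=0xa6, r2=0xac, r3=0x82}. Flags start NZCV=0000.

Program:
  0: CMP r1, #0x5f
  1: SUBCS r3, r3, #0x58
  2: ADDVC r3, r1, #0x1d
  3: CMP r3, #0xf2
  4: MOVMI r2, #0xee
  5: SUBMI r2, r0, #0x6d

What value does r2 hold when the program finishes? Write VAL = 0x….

0: ✓ CMP  NZCV=0011
1: ✓ SUBCS  r3←0x2a
2: · ADDVC
3: ✓ CMP  NZCV=0000
4: · MOVMI
5: · SUBMI

VAL = 0xac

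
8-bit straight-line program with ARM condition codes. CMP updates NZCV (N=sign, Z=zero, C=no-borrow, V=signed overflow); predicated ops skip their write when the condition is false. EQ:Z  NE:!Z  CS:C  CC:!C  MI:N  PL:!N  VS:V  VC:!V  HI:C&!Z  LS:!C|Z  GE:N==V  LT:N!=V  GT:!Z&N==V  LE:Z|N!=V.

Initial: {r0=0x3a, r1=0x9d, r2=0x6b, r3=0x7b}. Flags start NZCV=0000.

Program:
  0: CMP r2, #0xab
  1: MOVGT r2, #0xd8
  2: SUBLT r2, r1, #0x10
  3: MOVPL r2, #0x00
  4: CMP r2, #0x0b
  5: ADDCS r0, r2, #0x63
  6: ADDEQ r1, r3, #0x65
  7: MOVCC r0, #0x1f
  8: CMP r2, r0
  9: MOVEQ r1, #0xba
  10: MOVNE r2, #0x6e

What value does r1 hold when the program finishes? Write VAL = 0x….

VAL = 0x9d

[0] flags=1001 → (cmp)
[1] flags=1001 GT?T → r2=0xd8
[2] flags=1001 LT?F → skip
[3] flags=1001 PL?F → skip
[4] flags=1010 → (cmp)
[5] flags=1010 CS?T → r0=0x3b
[6] flags=1010 EQ?F → skip
[7] flags=1010 CC?F → skip
[8] flags=1010 → (cmp)
[9] flags=1010 EQ?F → skip
[10] flags=1010 NE?T → r2=0x6e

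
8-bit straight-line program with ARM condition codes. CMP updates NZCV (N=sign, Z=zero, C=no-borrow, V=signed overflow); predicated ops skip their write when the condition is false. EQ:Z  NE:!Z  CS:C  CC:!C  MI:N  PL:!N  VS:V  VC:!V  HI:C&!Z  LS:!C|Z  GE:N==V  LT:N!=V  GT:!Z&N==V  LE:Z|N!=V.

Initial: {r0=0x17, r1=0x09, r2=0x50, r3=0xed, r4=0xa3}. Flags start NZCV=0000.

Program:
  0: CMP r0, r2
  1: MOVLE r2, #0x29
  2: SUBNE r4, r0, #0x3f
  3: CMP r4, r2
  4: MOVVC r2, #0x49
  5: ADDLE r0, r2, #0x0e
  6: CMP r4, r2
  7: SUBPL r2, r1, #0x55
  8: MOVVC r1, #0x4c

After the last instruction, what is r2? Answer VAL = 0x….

VAL = 0x49

0: ✓ CMP  NZCV=1000
1: ✓ MOVLE  r2←0x29
2: ✓ SUBNE  r4←0xd8
3: ✓ CMP  NZCV=1010
4: ✓ MOVVC  r2←0x49
5: ✓ ADDLE  r0←0x57
6: ✓ CMP  NZCV=1010
7: · SUBPL
8: ✓ MOVVC  r1←0x4c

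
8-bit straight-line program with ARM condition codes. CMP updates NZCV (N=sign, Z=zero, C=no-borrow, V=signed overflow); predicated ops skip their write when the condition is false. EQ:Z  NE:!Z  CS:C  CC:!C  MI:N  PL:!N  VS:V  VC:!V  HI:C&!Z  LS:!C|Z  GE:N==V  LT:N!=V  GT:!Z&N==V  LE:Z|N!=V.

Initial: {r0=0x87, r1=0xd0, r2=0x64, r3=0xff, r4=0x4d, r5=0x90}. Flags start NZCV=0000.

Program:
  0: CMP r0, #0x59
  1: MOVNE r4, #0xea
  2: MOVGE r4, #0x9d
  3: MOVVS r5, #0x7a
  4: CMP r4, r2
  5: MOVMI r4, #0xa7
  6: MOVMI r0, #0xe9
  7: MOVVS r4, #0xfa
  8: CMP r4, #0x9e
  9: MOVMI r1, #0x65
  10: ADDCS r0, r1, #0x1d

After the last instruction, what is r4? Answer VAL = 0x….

VAL = 0xa7

0: ✓ CMP  NZCV=0011
1: ✓ MOVNE  r4←0xea
2: · MOVGE
3: ✓ MOVVS  r5←0x7a
4: ✓ CMP  NZCV=1010
5: ✓ MOVMI  r4←0xa7
6: ✓ MOVMI  r0←0xe9
7: · MOVVS
8: ✓ CMP  NZCV=0010
9: · MOVMI
10: ✓ ADDCS  r0←0xed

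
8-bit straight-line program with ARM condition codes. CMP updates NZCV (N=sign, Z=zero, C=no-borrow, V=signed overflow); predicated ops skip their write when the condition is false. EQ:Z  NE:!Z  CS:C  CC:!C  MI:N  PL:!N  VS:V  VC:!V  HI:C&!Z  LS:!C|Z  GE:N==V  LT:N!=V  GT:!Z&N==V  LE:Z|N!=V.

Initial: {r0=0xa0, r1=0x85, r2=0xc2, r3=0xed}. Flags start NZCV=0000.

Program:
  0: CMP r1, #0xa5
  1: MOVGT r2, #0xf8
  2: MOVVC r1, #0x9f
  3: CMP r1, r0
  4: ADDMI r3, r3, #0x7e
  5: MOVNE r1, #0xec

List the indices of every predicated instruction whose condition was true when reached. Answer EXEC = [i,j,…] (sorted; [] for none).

0: ✓ CMP  NZCV=1000
1: · MOVGT
2: ✓ MOVVC  r1←0x9f
3: ✓ CMP  NZCV=1000
4: ✓ ADDMI  r3←0x6b
5: ✓ MOVNE  r1←0xec

EXEC = [2,4,5]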